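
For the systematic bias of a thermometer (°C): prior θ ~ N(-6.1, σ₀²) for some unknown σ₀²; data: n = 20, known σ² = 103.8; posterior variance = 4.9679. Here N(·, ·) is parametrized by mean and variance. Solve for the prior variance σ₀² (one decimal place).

σ₀² = 116.1

For the Normal–Normal model with known σ², precisions add: τ_n = τ₀ + n/σ².
So 1/σ₀² = 1/4.9679 − 20/103.8 = 0.201292 − 0.192678 = 0.008614.
Hence σ₀² = 1/0.008614 ≈ 116.1.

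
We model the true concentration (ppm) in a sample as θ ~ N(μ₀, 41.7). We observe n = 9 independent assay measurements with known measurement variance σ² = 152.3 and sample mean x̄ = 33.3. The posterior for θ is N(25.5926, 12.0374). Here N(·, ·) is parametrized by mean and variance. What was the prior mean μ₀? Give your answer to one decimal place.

With known observation variance, the Normal–Normal posterior has precision τ_n = τ₀ + n/σ² and mean μ_n = (τ₀μ₀ + (n/σ²)x̄)/τ_n.
Here τ₀ = 1/41.7 = 0.023981 and τ_data = 9/152.3 = 0.059094, so τ_n = 0.083075.
Rearranging for μ₀: μ₀ = (μ_n·τ_n − τ_data·x̄)/τ₀ = (25.5926·0.083075 − 0.059094·33.3) / 0.023981 = 0.158275/0.023981 ≈ 6.6.

μ₀ = 6.6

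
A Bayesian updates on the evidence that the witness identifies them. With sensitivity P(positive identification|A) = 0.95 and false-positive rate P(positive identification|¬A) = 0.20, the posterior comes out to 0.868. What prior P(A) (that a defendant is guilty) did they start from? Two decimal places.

P(A) = 0.58

In odds form, posterior odds = prior odds × likelihood ratio, so prior odds = posterior odds ÷ LR.
Posterior odds = 0.868/(1−0.868) = 6.5758. LR = 0.95/0.20 = 4.7500.
Prior odds = 6.5758/4.7500 = 1.3844, so P(A) = 1.3844/(1+1.3844) ≈ 0.58.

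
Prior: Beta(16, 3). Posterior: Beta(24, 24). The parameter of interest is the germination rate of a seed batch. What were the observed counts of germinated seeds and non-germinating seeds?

Under Beta–binomial conjugacy the posterior parameters are (a+s, b+f).
Match parameters: s=24−16=8, f=24−3=21.

8 germinated seeds and 21 non-germinating seeds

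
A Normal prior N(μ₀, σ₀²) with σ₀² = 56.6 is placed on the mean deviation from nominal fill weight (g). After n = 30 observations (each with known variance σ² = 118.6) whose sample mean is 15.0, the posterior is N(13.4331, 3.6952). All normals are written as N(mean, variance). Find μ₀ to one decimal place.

μ₀ = -9.0

The posterior mean is a precision-weighted average: μ_n = (τ₀μ₀ + τ_data·x̄)/(τ₀+τ_data), with τ₀=1/σ₀² and τ_data=n/σ².
Here τ₀ = 1/56.6 = 0.017668 and τ_data = 30/118.6 = 0.252951, so τ_n = 0.270619.
Rearranging for μ₀: μ₀ = (μ_n·τ_n − τ_data·x̄)/τ₀ = (13.4331·0.270619 − 0.252951·15.0) / 0.017668 = -0.159013/0.017668 ≈ -9.0.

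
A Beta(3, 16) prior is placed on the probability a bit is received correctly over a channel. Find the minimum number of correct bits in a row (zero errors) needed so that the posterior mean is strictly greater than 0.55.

k = 17

After k correct bits and 0 errors the posterior is Beta(3+k, 16), with mean (3+k)/(3+16+k).
Set (3+k)/(19+k) > 0.55 and solve: k > (0.55·19 − 3)/(1 − 0.55) = 16.556.
The smallest integer exceeding 16.556 is 17.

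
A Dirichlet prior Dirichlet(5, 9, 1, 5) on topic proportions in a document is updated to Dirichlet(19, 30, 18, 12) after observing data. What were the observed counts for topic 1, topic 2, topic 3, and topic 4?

For a Dirichlet(α) prior with multinomial counts c, the posterior is Dirichlet(α + c) componentwise.
Counts are posterior − prior componentwise: 19−5=14, 30−9=21, 18−1=17, 12−5=7.

counts (14, 21, 17, 7)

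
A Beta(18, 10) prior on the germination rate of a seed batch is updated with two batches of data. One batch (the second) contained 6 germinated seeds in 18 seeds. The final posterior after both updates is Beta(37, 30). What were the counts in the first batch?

Sequential conjugate updates are equivalent to a single update on the pooled data, so total successes = posterior α − prior α and total failures = posterior β − prior β.
Total across both batches: 37−18=19 germinated seeds, 30−10=20 non-germinating seeds.
Subtract the second batch: 19−6=13 germinated seeds and 20−12=8 non-germinating seeds.

13 germinated seeds and 8 non-germinating seeds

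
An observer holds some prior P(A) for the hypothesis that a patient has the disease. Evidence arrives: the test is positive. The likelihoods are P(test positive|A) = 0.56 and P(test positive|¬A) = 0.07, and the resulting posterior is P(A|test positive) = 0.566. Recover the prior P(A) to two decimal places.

In odds form, posterior odds = prior odds × likelihood ratio, so prior odds = posterior odds ÷ LR.
Posterior odds = 0.566/(1−0.566) = 1.3041. LR = 0.56/0.07 = 8.0000.
Prior odds = 1.3041/8.0000 = 0.1630, so P(A) = 0.1630/(1+0.1630) ≈ 0.14.

P(A) = 0.14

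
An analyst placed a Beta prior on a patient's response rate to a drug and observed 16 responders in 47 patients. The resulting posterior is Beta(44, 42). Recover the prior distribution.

A Beta(α, β) prior with s successes and f failures in binomial data gives a Beta(α+s, β+f) posterior.
So α = 44 − 16 = 28 and β = 42 − 31 = 11.

Beta(28, 11)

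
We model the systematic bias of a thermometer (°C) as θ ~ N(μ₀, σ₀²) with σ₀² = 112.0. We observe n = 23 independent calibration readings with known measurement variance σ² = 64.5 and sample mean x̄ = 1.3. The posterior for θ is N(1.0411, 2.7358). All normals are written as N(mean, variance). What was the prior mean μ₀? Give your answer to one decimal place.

μ₀ = -9.3

The posterior mean is a precision-weighted average: μ_n = (τ₀μ₀ + τ_data·x̄)/(τ₀+τ_data), with τ₀=1/σ₀² and τ_data=n/σ².
Here τ₀ = 1/112.0 = 0.008929 and τ_data = 23/64.5 = 0.356589, so τ_n = 0.365518.
Rearranging for μ₀: μ₀ = (μ_n·τ_n − τ_data·x̄)/τ₀ = (1.0411·0.365518 − 0.356589·1.3) / 0.008929 = -0.083025/0.008929 ≈ -9.3.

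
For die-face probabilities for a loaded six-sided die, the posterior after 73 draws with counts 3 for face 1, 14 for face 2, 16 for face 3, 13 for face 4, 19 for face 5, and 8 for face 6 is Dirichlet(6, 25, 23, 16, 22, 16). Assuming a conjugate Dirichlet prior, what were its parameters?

Dirichlet(3, 11, 7, 3, 3, 8)

For a Dirichlet(α) prior with multinomial counts c, the posterior is Dirichlet(α + c) componentwise.
Subtract each count from the matching posterior parameter: 6−3=3, 25−14=11, 23−16=7, 16−13=3, 22−19=3, 16−8=8.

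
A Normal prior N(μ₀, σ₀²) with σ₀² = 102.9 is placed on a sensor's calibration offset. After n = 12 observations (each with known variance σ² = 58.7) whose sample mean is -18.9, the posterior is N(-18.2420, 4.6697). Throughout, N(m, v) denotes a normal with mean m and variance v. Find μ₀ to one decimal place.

With known observation variance, the Normal–Normal posterior has precision τ_n = τ₀ + n/σ² and mean μ_n = (τ₀μ₀ + (n/σ²)x̄)/τ_n.
Here τ₀ = 1/102.9 = 0.009718 and τ_data = 12/58.7 = 0.204429, so τ_n = 0.214147.
Rearranging for μ₀: μ₀ = (μ_n·τ_n − τ_data·x̄)/τ₀ = (-18.2420·0.214147 − 0.204429·-18.9) / 0.009718 = -0.042761/0.009718 ≈ -4.4.

μ₀ = -4.4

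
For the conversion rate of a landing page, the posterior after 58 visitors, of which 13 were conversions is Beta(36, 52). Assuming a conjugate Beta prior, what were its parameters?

Beta(23, 7)

A Beta(a, b) prior with s successes and f failures in binomial data gives a Beta(a+s, b+f) posterior.
So a = 36 − 13 = 23 and b = 52 − 45 = 7.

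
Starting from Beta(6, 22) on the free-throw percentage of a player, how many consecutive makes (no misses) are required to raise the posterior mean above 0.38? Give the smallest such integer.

k = 8

After k makes and 0 misses the posterior is Beta(6+k, 22), with mean (6+k)/(6+22+k).
Set (6+k)/(28+k) > 0.38 and solve: k > (0.38·28 − 6)/(1 − 0.38) = 7.484.
The smallest integer exceeding 7.484 is 8, and checking k=8: (14)/(36) = 0.3889 > 0.38.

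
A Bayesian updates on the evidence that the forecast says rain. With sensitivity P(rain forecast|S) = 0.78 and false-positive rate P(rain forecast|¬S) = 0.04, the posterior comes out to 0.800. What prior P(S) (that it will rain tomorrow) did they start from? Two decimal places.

P(S) = 0.17

Bayes' rule in odds form gives O(S|E) = O(S)·[P(E|S)/P(E|¬S)], hence O(S) = O(S|E)/LR.
Posterior odds = 0.800/(1−0.800) = 4.0000. LR = 0.78/0.04 = 19.5000.
Prior odds = 4.0000/19.5000 = 0.2051, so P(S) = 0.2051/(1+0.2051) ≈ 0.17.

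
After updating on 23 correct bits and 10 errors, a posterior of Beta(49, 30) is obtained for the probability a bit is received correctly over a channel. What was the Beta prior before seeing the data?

Beta(26, 20)

A Beta(a, b) prior with s successes and f failures in binomial data gives a Beta(a+s, b+f) posterior.
Subtract the data counts: 49−23=26, 30−10=20.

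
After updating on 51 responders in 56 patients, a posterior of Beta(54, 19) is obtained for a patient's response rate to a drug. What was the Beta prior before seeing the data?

A Beta(a, b) prior with s successes and f failures in binomial data gives a Beta(a+s, b+f) posterior.
So a = 54 − 51 = 3 and b = 19 − 5 = 14.

Beta(3, 14)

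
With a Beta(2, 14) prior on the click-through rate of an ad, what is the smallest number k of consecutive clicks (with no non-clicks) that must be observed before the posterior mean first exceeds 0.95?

After k clicks and 0 non-clicks the posterior is Beta(2+k, 14), with mean (2+k)/(2+14+k).
Set (2+k)/(16+k) > 0.95 and solve: k > (0.95·16 − 2)/(1 − 0.95) = 264.000.
The smallest integer exceeding 264.000 is 265, and checking k=265: (267)/(281) = 0.9502 > 0.95.

k = 265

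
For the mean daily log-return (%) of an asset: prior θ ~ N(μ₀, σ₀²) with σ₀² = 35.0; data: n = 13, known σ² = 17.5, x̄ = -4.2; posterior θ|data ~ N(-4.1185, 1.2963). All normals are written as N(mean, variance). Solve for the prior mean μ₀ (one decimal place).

The posterior mean is a precision-weighted average: μ_n = (τ₀μ₀ + τ_data·x̄)/(τ₀+τ_data), with τ₀=1/σ₀² and τ_data=n/σ².
Here τ₀ = 1/35.0 = 0.028571 and τ_data = 13/17.5 = 0.742857, so τ_n = 0.771428.
Rearranging for μ₀: μ₀ = (μ_n·τ_n − τ_data·x̄)/τ₀ = (-4.1185·0.771428 − 0.742857·-4.2) / 0.028571 = -0.057127/0.028571 ≈ -2.0.

μ₀ = -2.0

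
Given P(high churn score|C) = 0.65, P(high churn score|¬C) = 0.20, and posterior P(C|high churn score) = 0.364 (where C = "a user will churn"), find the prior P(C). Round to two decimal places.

P(C) = 0.15

Bayes' rule in odds form gives O(C|E) = O(C)·[P(E|C)/P(E|¬C)], hence O(C) = O(C|E)/LR.
Posterior odds = 0.364/(1−0.364) = 0.5723. LR = 0.65/0.20 = 3.2500.
Prior odds = 0.5723/3.2500 = 0.1761, so P(C) = 0.1761/(1+0.1761) ≈ 0.15.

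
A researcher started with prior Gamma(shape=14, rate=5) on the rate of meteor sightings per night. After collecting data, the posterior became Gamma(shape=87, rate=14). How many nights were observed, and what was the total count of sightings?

A Gamma(α, β) prior (rate parametrization) on a Poisson rate with n observations summing to S gives posterior Gamma(α+S, β+n).
Matching: Σxᵢ = 87 − 14 = 73 and n = 14 − 5 = 9.

n = 9 nights with total 73 sightings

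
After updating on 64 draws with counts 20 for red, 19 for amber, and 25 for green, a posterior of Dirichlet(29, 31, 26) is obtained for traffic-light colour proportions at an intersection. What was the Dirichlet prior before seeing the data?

Dirichlet(9, 12, 1)

For a Dirichlet(α) prior with multinomial counts c, the posterior is Dirichlet(α + c) componentwise.
Subtract each count from the matching posterior parameter: 29−20=9, 31−19=12, 26−25=1.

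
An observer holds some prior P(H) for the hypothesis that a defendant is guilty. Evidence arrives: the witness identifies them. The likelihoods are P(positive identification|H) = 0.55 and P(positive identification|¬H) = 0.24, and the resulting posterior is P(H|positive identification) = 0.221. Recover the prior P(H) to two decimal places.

P(H) = 0.11

Bayes' rule in odds form gives O(H|E) = O(H)·[P(E|H)/P(E|¬H)], hence O(H) = O(H|E)/LR.
Posterior odds = 0.221/(1−0.221) = 0.2837. LR = 0.55/0.24 = 2.2917.
Prior odds = 0.2837/2.2917 = 0.1238, so P(H) = 0.1238/(1+0.1238) ≈ 0.11.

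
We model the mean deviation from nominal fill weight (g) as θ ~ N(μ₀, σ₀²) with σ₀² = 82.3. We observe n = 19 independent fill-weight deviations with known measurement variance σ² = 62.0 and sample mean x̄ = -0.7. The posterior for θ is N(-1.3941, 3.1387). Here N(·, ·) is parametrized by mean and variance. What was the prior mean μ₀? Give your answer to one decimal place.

With known observation variance, the Normal–Normal posterior has precision τ_n = τ₀ + n/σ² and mean μ_n = (τ₀μ₀ + (n/σ²)x̄)/τ_n.
Here τ₀ = 1/82.3 = 0.012151 and τ_data = 19/62.0 = 0.306452, so τ_n = 0.318603.
Rearranging for μ₀: μ₀ = (μ_n·τ_n − τ_data·x̄)/τ₀ = (-1.3941·0.318603 − 0.306452·-0.7) / 0.012151 = -0.229648/0.012151 ≈ -18.9.

μ₀ = -18.9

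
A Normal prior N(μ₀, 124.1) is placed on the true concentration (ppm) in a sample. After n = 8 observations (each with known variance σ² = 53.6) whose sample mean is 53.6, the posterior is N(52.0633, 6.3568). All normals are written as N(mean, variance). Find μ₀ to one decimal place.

With known observation variance, the Normal–Normal posterior has precision τ_n = τ₀ + n/σ² and mean μ_n = (τ₀μ₀ + (n/σ²)x̄)/τ_n.
Here τ₀ = 1/124.1 = 0.008058 and τ_data = 8/53.6 = 0.149254, so τ_n = 0.157312.
Rearranging for μ₀: μ₀ = (μ_n·τ_n − τ_data·x̄)/τ₀ = (52.0633·0.157312 − 0.149254·53.6) / 0.008058 = 0.190167/0.008058 ≈ 23.6.

μ₀ = 23.6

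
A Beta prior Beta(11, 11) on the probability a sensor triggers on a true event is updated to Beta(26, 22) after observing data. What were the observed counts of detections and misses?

A Beta(a, b) prior with s successes and f failures in binomial data gives a Beta(a+s, b+f) posterior.
So s = 26 − 11 = 15 and f = 22 − 11 = 11.

15 detections and 11 misses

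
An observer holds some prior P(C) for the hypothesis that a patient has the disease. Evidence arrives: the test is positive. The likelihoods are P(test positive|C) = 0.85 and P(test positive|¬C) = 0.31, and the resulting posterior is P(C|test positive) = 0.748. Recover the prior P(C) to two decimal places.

P(C) = 0.52

Bayes' rule in odds form gives O(C|E) = O(C)·[P(E|C)/P(E|¬C)], hence O(C) = O(C|E)/LR.
Posterior odds = 0.748/(1−0.748) = 2.9683. LR = 0.85/0.31 = 2.7419.
Prior odds = 2.9683/2.7419 = 1.0826, so P(C) = 1.0826/(1+1.0826) ≈ 0.52.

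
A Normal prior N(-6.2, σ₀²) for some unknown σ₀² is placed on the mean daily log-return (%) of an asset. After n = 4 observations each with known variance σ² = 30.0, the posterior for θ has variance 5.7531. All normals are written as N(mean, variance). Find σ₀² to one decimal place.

Posterior precision equals prior precision plus data precision: 1/σ_n² = 1/σ₀² + n/σ².
So 1/σ₀² = 1/5.7531 − 4/30.0 = 0.173819 − 0.133333 = 0.040486.
Hence σ₀² = 1/0.040486 ≈ 24.7.

σ₀² = 24.7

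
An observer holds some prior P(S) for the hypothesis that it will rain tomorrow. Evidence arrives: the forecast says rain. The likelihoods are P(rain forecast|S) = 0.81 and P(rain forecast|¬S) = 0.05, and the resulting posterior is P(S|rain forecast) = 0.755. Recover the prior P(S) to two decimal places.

Bayes' rule in odds form gives O(S|E) = O(S)·[P(E|S)/P(E|¬S)], hence O(S) = O(S|E)/LR.
Posterior odds = 0.755/(1−0.755) = 3.0816. LR = 0.81/0.05 = 16.2000.
Prior odds = 3.0816/16.2000 = 0.1902, so P(S) = 0.1902/(1+0.1902) ≈ 0.16.

P(S) = 0.16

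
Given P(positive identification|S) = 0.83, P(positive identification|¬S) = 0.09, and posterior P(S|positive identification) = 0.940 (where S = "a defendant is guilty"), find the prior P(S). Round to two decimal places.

In odds form, posterior odds = prior odds × likelihood ratio, so prior odds = posterior odds ÷ LR.
Posterior odds = 0.940/(1−0.940) = 15.6667. LR = 0.83/0.09 = 9.2222.
Prior odds = 15.6667/9.2222 = 1.6988, so P(S) = 1.6988/(1+1.6988) ≈ 0.63.

P(S) = 0.63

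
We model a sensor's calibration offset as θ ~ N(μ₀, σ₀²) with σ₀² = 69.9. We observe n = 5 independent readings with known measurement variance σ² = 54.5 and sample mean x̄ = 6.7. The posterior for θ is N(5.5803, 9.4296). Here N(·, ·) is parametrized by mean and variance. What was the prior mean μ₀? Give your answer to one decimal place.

μ₀ = -1.6

With known observation variance, the Normal–Normal posterior has precision τ_n = τ₀ + n/σ² and mean μ_n = (τ₀μ₀ + (n/σ²)x̄)/τ_n.
Here τ₀ = 1/69.9 = 0.014306 and τ_data = 5/54.5 = 0.091743, so τ_n = 0.106049.
Rearranging for μ₀: μ₀ = (μ_n·τ_n − τ_data·x̄)/τ₀ = (5.5803·0.106049 − 0.091743·6.7) / 0.014306 = -0.022893/0.014306 ≈ -1.6.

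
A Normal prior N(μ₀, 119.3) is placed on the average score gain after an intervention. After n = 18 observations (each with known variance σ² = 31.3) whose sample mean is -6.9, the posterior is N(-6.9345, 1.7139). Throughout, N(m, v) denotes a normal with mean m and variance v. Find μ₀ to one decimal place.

With known observation variance, the Normal–Normal posterior has precision τ_n = τ₀ + n/σ² and mean μ_n = (τ₀μ₀ + (n/σ²)x̄)/τ_n.
Here τ₀ = 1/119.3 = 0.008382 and τ_data = 18/31.3 = 0.575080, so τ_n = 0.583462.
Rearranging for μ₀: μ₀ = (μ_n·τ_n − τ_data·x̄)/τ₀ = (-6.9345·0.583462 − 0.575080·-6.9) / 0.008382 = -0.077965/0.008382 ≈ -9.3.

μ₀ = -9.3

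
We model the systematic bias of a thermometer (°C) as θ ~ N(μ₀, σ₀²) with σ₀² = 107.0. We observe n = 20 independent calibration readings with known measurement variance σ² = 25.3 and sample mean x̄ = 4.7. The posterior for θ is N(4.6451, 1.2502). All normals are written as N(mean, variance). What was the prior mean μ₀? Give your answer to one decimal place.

The posterior mean is a precision-weighted average: μ_n = (τ₀μ₀ + τ_data·x̄)/(τ₀+τ_data), with τ₀=1/σ₀² and τ_data=n/σ².
Here τ₀ = 1/107.0 = 0.009346 and τ_data = 20/25.3 = 0.790514, so τ_n = 0.799860.
Rearranging for μ₀: μ₀ = (μ_n·τ_n − τ_data·x̄)/τ₀ = (4.6451·0.799860 − 0.790514·4.7) / 0.009346 = 0.000014/0.009346 ≈ 0.0.

μ₀ = 0.0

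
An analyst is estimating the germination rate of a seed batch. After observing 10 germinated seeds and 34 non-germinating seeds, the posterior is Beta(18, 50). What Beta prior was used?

Beta is conjugate to the binomial likelihood: posterior = Beta(α+s, β+f).
Subtract the data counts: 18−10=8, 50−34=16.

Beta(8, 16)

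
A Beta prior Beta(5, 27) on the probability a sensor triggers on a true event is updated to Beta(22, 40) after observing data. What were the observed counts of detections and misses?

17 detections and 13 misses

Beta is conjugate to the binomial likelihood: posterior = Beta(a+s, b+f).
Match parameters: s=22−5=17, f=40−27=13.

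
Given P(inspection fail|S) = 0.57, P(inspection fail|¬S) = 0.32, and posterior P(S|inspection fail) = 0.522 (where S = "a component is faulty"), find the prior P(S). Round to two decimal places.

P(S) = 0.38

In odds form, posterior odds = prior odds × likelihood ratio, so prior odds = posterior odds ÷ LR.
Posterior odds = 0.522/(1−0.522) = 1.0921. LR = 0.57/0.32 = 1.7812.
Prior odds = 1.0921/1.7812 = 0.6131, so P(S) = 0.6131/(1+0.6131) ≈ 0.38.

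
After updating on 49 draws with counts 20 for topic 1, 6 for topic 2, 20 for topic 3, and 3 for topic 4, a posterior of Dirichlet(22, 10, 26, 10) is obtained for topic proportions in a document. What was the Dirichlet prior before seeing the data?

For a Dirichlet(α) prior with multinomial counts c, the posterior is Dirichlet(α + c) componentwise.
Subtract each count from the matching posterior parameter: 22−20=2, 10−6=4, 26−20=6, 10−3=7.

Dirichlet(2, 4, 6, 7)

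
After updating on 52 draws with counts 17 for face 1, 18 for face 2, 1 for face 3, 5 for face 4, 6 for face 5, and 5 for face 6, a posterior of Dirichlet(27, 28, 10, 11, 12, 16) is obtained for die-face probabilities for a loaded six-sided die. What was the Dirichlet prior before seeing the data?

Dirichlet(10, 10, 9, 6, 6, 11)

For a Dirichlet(α) prior with multinomial counts c, the posterior is Dirichlet(α + c) componentwise.
Subtract each count from the matching posterior parameter: 27−17=10, 28−18=10, 10−1=9, 11−5=6, 12−6=6, 16−5=11.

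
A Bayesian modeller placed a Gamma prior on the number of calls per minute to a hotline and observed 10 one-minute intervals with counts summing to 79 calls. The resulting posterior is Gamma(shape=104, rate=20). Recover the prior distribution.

Gamma(shape=25, rate=10)

A Gamma(α, β) prior (rate parametrization) on a Poisson rate with n observations summing to S gives posterior Gamma(α+S, β+n).
So α = 104 − 79 = 25 and β = 20 − 10 = 10.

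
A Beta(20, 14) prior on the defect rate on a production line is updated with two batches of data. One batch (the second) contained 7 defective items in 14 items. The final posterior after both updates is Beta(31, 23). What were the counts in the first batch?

Because Beta–binomial updating is additive in the counts, the combined data contributed (α_post−α_prior, β_post−β_prior) successes and failures.
Total across both batches: 31−20=11 defective items, 23−14=9 good items.
Subtract the second batch: 11−7=4 defective items and 9−7=2 good items.

4 defective items and 2 good items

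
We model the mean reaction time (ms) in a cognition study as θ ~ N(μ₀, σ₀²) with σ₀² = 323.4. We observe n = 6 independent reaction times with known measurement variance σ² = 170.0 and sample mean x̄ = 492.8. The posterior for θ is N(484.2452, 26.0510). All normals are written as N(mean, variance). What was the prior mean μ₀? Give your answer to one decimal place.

The posterior mean is a precision-weighted average: μ_n = (τ₀μ₀ + τ_data·x̄)/(τ₀+τ_data), with τ₀=1/σ₀² and τ_data=n/σ².
Here τ₀ = 1/323.4 = 0.003092 and τ_data = 6/170.0 = 0.035294, so τ_n = 0.038386.
Rearranging for μ₀: μ₀ = (μ_n·τ_n − τ_data·x̄)/τ₀ = (484.2452·0.038386 − 0.035294·492.8) / 0.003092 = 1.195353/0.003092 ≈ 386.6.

μ₀ = 386.6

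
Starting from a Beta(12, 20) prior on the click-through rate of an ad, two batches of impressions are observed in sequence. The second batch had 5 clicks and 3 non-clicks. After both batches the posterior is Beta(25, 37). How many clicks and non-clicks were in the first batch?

8 clicks and 14 non-clicks

Because Beta–binomial updating is additive in the counts, the combined data contributed (α_post−α_prior, β_post−β_prior) successes and failures.
Total across both batches: 25−12=13 clicks, 37−20=17 non-clicks.
Subtract the second batch: 13−5=8 clicks and 17−3=14 non-clicks.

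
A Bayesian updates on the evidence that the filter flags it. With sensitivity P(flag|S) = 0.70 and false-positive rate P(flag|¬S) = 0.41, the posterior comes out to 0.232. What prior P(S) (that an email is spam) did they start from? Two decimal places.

In odds form, posterior odds = prior odds × likelihood ratio, so prior odds = posterior odds ÷ LR.
Posterior odds = 0.232/(1−0.232) = 0.3021. LR = 0.70/0.41 = 1.7073.
Prior odds = 0.3021/1.7073 = 0.1769, so P(S) = 0.1769/(1+0.1769) ≈ 0.15.

P(S) = 0.15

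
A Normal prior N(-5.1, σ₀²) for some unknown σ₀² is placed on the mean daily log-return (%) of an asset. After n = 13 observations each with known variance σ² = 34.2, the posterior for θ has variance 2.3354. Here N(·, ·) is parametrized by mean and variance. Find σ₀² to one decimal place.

For the Normal–Normal model with known σ², precisions add: τ_n = τ₀ + n/σ².
So 1/σ₀² = 1/2.3354 − 13/34.2 = 0.428192 − 0.380117 = 0.048075.
Hence σ₀² = 1/0.048075 ≈ 20.8.

σ₀² = 20.8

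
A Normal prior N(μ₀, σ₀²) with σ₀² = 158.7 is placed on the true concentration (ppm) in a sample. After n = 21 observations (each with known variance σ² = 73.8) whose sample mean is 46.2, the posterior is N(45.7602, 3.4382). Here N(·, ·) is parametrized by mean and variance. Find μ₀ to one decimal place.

μ₀ = 25.9

The posterior mean is a precision-weighted average: μ_n = (τ₀μ₀ + τ_data·x̄)/(τ₀+τ_data), with τ₀=1/σ₀² and τ_data=n/σ².
Here τ₀ = 1/158.7 = 0.006301 and τ_data = 21/73.8 = 0.284553, so τ_n = 0.290854.
Rearranging for μ₀: μ₀ = (μ_n·τ_n − τ_data·x̄)/τ₀ = (45.7602·0.290854 − 0.284553·46.2) / 0.006301 = 0.163189/0.006301 ≈ 25.9.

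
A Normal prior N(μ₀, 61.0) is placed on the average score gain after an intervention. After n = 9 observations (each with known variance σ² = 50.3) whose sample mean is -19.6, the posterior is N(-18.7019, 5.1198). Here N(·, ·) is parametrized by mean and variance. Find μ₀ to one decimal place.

With known observation variance, the Normal–Normal posterior has precision τ_n = τ₀ + n/σ² and mean μ_n = (τ₀μ₀ + (n/σ²)x̄)/τ_n.
Here τ₀ = 1/61.0 = 0.016393 and τ_data = 9/50.3 = 0.178926, so τ_n = 0.195319.
Rearranging for μ₀: μ₀ = (μ_n·τ_n − τ_data·x̄)/τ₀ = (-18.7019·0.195319 − 0.178926·-19.6) / 0.016393 = -0.145887/0.016393 ≈ -8.9.

μ₀ = -8.9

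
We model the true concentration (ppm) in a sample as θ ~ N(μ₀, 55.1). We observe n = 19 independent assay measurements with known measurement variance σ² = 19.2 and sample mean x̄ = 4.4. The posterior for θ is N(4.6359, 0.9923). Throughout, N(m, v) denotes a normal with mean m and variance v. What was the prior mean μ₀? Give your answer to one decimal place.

The posterior mean is a precision-weighted average: μ_n = (τ₀μ₀ + τ_data·x̄)/(τ₀+τ_data), with τ₀=1/σ₀² and τ_data=n/σ².
Here τ₀ = 1/55.1 = 0.018149 and τ_data = 19/19.2 = 0.989583, so τ_n = 1.007732.
Rearranging for μ₀: μ₀ = (μ_n·τ_n − τ_data·x̄)/τ₀ = (4.6359·1.007732 − 0.989583·4.4) / 0.018149 = 0.317580/0.018149 ≈ 17.5.

μ₀ = 17.5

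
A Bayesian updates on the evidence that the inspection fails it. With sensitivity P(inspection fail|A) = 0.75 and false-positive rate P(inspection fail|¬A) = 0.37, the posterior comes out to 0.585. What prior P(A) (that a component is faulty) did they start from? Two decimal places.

P(A) = 0.41

In odds form, posterior odds = prior odds × likelihood ratio, so prior odds = posterior odds ÷ LR.
Posterior odds = 0.585/(1−0.585) = 1.4096. LR = 0.75/0.37 = 2.0270.
Prior odds = 1.4096/2.0270 = 0.6954, so P(A) = 0.6954/(1+0.6954) ≈ 0.41.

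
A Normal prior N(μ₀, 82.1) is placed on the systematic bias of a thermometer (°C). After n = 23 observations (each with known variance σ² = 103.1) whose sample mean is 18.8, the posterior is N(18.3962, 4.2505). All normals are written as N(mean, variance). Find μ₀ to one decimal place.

μ₀ = 11.0

With known observation variance, the Normal–Normal posterior has precision τ_n = τ₀ + n/σ² and mean μ_n = (τ₀μ₀ + (n/σ²)x̄)/τ_n.
Here τ₀ = 1/82.1 = 0.012180 and τ_data = 23/103.1 = 0.223084, so τ_n = 0.235264.
Rearranging for μ₀: μ₀ = (μ_n·τ_n − τ_data·x̄)/τ₀ = (18.3962·0.235264 − 0.223084·18.8) / 0.012180 = 0.133984/0.012180 ≈ 11.0.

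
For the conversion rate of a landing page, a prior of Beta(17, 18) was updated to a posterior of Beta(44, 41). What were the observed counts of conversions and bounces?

Beta is conjugate to the binomial likelihood: posterior = Beta(α+s, β+f).
Match parameters: s=44−17=27, f=41−18=23.

27 conversions and 23 bounces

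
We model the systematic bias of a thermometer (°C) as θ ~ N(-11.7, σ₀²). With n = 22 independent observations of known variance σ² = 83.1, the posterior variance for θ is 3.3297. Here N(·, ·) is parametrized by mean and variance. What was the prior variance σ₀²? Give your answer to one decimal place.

Posterior precision equals prior precision plus data precision: 1/σ_n² = 1/σ₀² + n/σ².
So 1/σ₀² = 1/3.3297 − 22/83.1 = 0.300327 − 0.264741 = 0.035586.
Hence σ₀² = 1/0.035586 ≈ 28.1.

σ₀² = 28.1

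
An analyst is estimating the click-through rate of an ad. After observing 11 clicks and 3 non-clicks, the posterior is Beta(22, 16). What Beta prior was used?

Beta(11, 13)

Under Beta–binomial conjugacy the posterior parameters are (α+s, β+f).
So α = 22 − 11 = 11 and β = 16 − 3 = 13.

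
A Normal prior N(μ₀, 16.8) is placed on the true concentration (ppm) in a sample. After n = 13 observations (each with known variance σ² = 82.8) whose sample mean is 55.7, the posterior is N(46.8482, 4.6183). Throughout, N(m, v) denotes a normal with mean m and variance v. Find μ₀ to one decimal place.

μ₀ = 23.5

With known observation variance, the Normal–Normal posterior has precision τ_n = τ₀ + n/σ² and mean μ_n = (τ₀μ₀ + (n/σ²)x̄)/τ_n.
Here τ₀ = 1/16.8 = 0.059524 and τ_data = 13/82.8 = 0.157005, so τ_n = 0.216529.
Rearranging for μ₀: μ₀ = (μ_n·τ_n − τ_data·x̄)/τ₀ = (46.8482·0.216529 − 0.157005·55.7) / 0.059524 = 1.398815/0.059524 ≈ 23.5.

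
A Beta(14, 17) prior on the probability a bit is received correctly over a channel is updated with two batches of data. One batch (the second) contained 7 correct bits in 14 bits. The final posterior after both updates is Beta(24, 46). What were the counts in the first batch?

Because Beta–binomial updating is additive in the counts, the combined data contributed (α_post−α_prior, β_post−β_prior) successes and failures.
Total across both batches: 24−14=10 correct bits, 46−17=29 errors.
Subtract the second batch: 10−7=3 correct bits and 29−7=22 errors.

3 correct bits and 22 errors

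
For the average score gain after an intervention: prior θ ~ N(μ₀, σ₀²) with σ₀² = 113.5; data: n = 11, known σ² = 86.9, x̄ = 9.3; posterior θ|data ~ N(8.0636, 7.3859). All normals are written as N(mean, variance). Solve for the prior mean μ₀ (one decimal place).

The posterior mean is a precision-weighted average: μ_n = (τ₀μ₀ + τ_data·x̄)/(τ₀+τ_data), with τ₀=1/σ₀² and τ_data=n/σ².
Here τ₀ = 1/113.5 = 0.008811 and τ_data = 11/86.9 = 0.126582, so τ_n = 0.135393.
Rearranging for μ₀: μ₀ = (μ_n·τ_n − τ_data·x̄)/τ₀ = (8.0636·0.135393 − 0.126582·9.3) / 0.008811 = -0.085458/0.008811 ≈ -9.7.

μ₀ = -9.7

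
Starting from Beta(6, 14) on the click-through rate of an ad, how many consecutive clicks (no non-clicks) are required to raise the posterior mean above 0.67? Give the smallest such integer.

After k clicks and 0 non-clicks the posterior is Beta(6+k, 14), with mean (6+k)/(6+14+k).
Set (6+k)/(20+k) > 0.67 and solve: k > (0.67·20 − 6)/(1 − 0.67) = 22.424.
The smallest integer exceeding 22.424 is 23.

k = 23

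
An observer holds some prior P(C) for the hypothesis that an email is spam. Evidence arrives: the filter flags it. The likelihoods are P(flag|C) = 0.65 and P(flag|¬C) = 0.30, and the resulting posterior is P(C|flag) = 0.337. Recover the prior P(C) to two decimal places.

In odds form, posterior odds = prior odds × likelihood ratio, so prior odds = posterior odds ÷ LR.
Posterior odds = 0.337/(1−0.337) = 0.5083. LR = 0.65/0.30 = 2.1667.
Prior odds = 0.5083/2.1667 = 0.2346, so P(C) = 0.2346/(1+0.2346) ≈ 0.19.

P(C) = 0.19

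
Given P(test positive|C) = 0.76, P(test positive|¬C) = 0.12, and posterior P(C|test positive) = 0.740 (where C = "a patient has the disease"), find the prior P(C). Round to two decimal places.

P(C) = 0.31

In odds form, posterior odds = prior odds × likelihood ratio, so prior odds = posterior odds ÷ LR.
Posterior odds = 0.740/(1−0.740) = 2.8462. LR = 0.76/0.12 = 6.3333.
Prior odds = 2.8462/6.3333 = 0.4494, so P(C) = 0.4494/(1+0.4494) ≈ 0.31.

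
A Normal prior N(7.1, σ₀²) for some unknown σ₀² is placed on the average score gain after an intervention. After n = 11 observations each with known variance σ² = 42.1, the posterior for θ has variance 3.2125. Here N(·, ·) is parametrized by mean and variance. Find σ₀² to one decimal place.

σ₀² = 20.0

For the Normal–Normal model with known σ², precisions add: τ_n = τ₀ + n/σ².
So 1/σ₀² = 1/3.2125 − 11/42.1 = 0.311284 − 0.261283 = 0.050001.
Hence σ₀² = 1/0.050001 ≈ 20.0.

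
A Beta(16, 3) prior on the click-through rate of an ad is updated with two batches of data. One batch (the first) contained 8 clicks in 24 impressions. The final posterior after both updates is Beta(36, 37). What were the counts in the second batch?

12 clicks and 18 non-clicks

Sequential conjugate updates are equivalent to a single update on the pooled data, so total successes = posterior α − prior α and total failures = posterior β − prior β.
Total across both batches: 36−16=20 clicks, 37−3=34 non-clicks.
Subtract the first batch: 20−8=12 clicks and 34−16=18 non-clicks.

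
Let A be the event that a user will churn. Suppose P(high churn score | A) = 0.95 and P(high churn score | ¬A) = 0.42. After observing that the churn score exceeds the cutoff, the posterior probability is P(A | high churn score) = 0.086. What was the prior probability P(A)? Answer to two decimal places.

Bayes' rule in odds form gives O(A|E) = O(A)·[P(E|A)/P(E|¬A)], hence O(A) = O(A|E)/LR.
Posterior odds = 0.086/(1−0.086) = 0.0941. LR = 0.95/0.42 = 2.2619.
Prior odds = 0.0941/2.2619 = 0.0416, so P(A) = 0.0416/(1+0.0416) ≈ 0.04.

P(A) = 0.04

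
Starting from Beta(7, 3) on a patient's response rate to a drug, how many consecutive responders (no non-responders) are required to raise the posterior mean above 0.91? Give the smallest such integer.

After k responders and 0 non-responders the posterior is Beta(7+k, 3), with mean (7+k)/(7+3+k).
Set (7+k)/(10+k) > 0.91 and solve: k > (0.91·10 − 7)/(1 − 0.91) = 23.333.
The smallest integer exceeding 23.333 is 24.

k = 24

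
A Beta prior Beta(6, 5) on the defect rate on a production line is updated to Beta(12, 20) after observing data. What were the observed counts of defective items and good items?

Beta is conjugate to the binomial likelihood: posterior = Beta(a+s, b+f).
So s = 12 − 6 = 6 and f = 20 − 5 = 15.

6 defective items and 15 good items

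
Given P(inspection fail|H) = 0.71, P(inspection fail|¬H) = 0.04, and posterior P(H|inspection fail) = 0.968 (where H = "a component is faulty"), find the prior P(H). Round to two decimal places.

P(H) = 0.63

Bayes' rule in odds form gives O(H|E) = O(H)·[P(E|H)/P(E|¬H)], hence O(H) = O(H|E)/LR.
Posterior odds = 0.968/(1−0.968) = 30.2500. LR = 0.71/0.04 = 17.7500.
Prior odds = 30.2500/17.7500 = 1.7042, so P(H) = 1.7042/(1+1.7042) ≈ 0.63.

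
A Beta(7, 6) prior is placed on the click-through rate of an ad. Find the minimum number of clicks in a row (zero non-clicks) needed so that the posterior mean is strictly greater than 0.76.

After k clicks and 0 non-clicks the posterior is Beta(7+k, 6), with mean (7+k)/(7+6+k).
Set (7+k)/(13+k) > 0.76 and solve: k > (0.76·13 − 7)/(1 − 0.76) = 12.000.
The smallest integer exceeding 12.000 is 13, and checking k=13: (20)/(26) = 0.7692 > 0.76.

k = 13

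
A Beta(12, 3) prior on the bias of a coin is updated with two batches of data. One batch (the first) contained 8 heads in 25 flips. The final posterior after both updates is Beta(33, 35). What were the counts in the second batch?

Sequential conjugate updates are equivalent to a single update on the pooled data, so total successes = posterior α − prior α and total failures = posterior β − prior β.
Total across both batches: 33−12=21 heads, 35−3=32 tails.
Subtract the first batch: 21−8=13 heads and 32−17=15 tails.

13 heads and 15 tails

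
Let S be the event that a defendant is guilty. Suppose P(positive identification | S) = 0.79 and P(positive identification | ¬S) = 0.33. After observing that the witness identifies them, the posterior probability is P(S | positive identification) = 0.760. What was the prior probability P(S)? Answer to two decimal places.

P(S) = 0.57

Bayes' rule in odds form gives O(S|E) = O(S)·[P(E|S)/P(E|¬S)], hence O(S) = O(S|E)/LR.
Posterior odds = 0.760/(1−0.760) = 3.1667. LR = 0.79/0.33 = 2.3939.
Prior odds = 3.1667/2.3939 = 1.3228, so P(S) = 1.3228/(1+1.3228) ≈ 0.57.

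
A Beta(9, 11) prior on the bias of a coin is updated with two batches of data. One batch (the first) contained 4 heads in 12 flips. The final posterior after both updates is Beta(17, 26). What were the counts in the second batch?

Sequential conjugate updates are equivalent to a single update on the pooled data, so total successes = posterior α − prior α and total failures = posterior β − prior β.
Total across both batches: 17−9=8 heads, 26−11=15 tails.
Subtract the first batch: 8−4=4 heads and 15−8=7 tails.

4 heads and 7 tails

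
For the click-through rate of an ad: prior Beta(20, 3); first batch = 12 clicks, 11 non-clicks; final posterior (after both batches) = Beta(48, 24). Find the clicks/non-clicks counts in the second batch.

16 clicks and 10 non-clicks

Because Beta–binomial updating is additive in the counts, the combined data contributed (α_post−α_prior, β_post−β_prior) successes and failures.
Total across both batches: 48−20=28 clicks, 24−3=21 non-clicks.
Subtract the first batch: 28−12=16 clicks and 21−11=10 non-clicks.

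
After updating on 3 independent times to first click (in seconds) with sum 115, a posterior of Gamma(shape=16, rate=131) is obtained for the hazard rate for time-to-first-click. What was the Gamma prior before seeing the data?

For an exponential likelihood with a Gamma(α, β) prior on the rate, n observations with total T give posterior Gamma(α+n, β+T).
So α = 16 − 3 = 13 and β = 131 − 115 = 16.

Gamma(shape=13, rate=16)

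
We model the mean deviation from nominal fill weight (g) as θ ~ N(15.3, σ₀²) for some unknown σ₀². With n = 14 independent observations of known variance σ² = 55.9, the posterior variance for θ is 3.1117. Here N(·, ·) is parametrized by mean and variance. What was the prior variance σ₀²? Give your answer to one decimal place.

σ₀² = 14.1

For the Normal–Normal model with known σ², precisions add: τ_n = τ₀ + n/σ².
So 1/σ₀² = 1/3.1117 − 14/55.9 = 0.321368 − 0.250447 = 0.070921.
Hence σ₀² = 1/0.070921 ≈ 14.1.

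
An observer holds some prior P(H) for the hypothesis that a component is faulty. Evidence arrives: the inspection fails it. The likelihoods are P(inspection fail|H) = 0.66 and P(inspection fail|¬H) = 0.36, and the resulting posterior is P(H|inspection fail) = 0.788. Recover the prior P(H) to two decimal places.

P(H) = 0.67

Bayes' rule in odds form gives O(H|E) = O(H)·[P(E|H)/P(E|¬H)], hence O(H) = O(H|E)/LR.
Posterior odds = 0.788/(1−0.788) = 3.7170. LR = 0.66/0.36 = 1.8333.
Prior odds = 3.7170/1.8333 = 2.0275, so P(H) = 2.0275/(1+2.0275) ≈ 0.67.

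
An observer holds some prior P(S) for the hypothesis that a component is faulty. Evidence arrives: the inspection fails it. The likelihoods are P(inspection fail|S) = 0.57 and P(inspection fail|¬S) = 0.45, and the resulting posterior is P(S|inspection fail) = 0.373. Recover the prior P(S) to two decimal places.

In odds form, posterior odds = prior odds × likelihood ratio, so prior odds = posterior odds ÷ LR.
Posterior odds = 0.373/(1−0.373) = 0.5949. LR = 0.57/0.45 = 1.2667.
Prior odds = 0.5949/1.2667 = 0.4696, so P(S) = 0.4696/(1+0.4696) ≈ 0.32.

P(S) = 0.32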